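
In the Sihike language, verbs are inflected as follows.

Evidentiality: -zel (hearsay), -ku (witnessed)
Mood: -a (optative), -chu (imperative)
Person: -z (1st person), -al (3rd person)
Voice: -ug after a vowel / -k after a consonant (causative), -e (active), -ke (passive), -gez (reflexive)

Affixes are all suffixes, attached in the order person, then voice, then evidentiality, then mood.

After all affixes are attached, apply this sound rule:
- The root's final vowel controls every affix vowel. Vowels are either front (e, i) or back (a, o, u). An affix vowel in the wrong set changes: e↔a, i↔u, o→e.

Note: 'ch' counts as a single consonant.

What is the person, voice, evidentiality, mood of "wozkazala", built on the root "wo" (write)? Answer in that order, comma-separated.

Segment: wo-z-ke-zel-a.
person: -z → 1st person.
voice: -ke → passive.
evidentiality: -zel → hearsay.
mood: -a → optative.

1st person, passive, hearsay, optative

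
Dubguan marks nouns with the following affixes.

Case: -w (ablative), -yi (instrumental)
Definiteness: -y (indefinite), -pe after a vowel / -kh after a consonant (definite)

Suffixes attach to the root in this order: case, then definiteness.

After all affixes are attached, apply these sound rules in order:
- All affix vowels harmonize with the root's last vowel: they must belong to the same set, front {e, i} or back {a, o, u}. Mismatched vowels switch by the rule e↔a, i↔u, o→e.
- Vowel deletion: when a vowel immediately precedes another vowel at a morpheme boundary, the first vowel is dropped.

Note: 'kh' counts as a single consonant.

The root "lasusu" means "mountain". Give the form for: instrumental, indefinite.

Attach case instrumental -yi → lasusuyi.
Attach definiteness indefinite -y → lasusuyiy.
Apply vowel harmony: lasusuyiy → lasusuyuy.
Vowel deletion: no change.

lasusuyuy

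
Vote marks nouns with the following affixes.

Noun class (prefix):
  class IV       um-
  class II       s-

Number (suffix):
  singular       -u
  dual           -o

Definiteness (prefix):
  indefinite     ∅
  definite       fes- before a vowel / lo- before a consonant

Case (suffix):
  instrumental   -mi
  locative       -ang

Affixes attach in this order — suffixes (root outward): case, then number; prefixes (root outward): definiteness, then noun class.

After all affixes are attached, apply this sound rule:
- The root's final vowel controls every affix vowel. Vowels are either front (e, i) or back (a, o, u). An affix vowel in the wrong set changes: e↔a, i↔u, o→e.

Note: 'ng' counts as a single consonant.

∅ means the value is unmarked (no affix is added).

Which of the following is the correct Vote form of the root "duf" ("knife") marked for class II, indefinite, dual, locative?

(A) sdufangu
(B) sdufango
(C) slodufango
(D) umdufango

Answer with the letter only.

Attach case locative -ang → dufang.
definiteness = indefinite: zero marking, form stays dufang.
Attach number dual -o → dufango.
Attach noun class class II s- → sdufango.
Vowel harmony: no change.
So the correct form is sdufango, option (B).
(C) slodufango is wrong: it uses definite instead of indefinite for definiteness.
(D) umdufango is wrong: it uses class IV instead of class II for noun class.
(A) sdufangu is wrong: it uses singular instead of dual for number.

B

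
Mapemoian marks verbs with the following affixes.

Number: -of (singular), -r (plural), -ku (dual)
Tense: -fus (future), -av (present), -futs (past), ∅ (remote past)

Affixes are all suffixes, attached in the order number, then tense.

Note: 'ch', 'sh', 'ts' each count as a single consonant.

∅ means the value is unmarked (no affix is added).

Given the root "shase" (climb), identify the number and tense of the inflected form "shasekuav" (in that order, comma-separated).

Segment: shase-ku-av.
number: -ku → dual.
tense: -av → present.

dual, present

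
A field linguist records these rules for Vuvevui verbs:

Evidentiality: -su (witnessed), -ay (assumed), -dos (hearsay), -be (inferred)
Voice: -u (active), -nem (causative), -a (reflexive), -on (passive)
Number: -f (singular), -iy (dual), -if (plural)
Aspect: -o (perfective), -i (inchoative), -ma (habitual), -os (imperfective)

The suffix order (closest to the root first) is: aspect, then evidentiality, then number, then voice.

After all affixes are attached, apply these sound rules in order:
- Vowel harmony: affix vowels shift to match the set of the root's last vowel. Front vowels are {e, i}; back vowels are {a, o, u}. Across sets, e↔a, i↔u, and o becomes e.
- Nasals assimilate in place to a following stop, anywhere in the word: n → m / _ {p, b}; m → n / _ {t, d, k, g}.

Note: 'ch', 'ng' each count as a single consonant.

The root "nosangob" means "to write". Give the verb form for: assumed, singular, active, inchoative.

nosangobuayfu

Attach aspect inchoative -i → nosangobi.
Attach evidentiality assumed -ay → nosangobiay.
Attach number singular -f → nosangobiayf.
Attach voice active -u → nosangobiayfu.
Apply vowel harmony: nosangobiayfu → nosangobuayfu.
Nasal assimilation: no change.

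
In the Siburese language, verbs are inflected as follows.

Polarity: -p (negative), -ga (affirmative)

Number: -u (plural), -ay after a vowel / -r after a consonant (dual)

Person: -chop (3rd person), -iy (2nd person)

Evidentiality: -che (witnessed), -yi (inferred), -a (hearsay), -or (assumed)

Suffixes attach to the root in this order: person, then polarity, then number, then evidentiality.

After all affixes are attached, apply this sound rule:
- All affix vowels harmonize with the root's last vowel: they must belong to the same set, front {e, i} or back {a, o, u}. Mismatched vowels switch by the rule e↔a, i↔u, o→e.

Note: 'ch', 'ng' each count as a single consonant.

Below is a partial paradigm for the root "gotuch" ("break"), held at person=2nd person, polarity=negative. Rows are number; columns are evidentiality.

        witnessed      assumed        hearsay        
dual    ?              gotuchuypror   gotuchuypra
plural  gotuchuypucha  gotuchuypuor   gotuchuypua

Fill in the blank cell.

gotuchuyprcha

Attach person 2nd person -iy → gotuchiy.
Attach polarity negative -p → gotuchiyp.
Attach number dual -r (after consonant 'p') → gotuchiypr.
Attach evidentiality witnessed -che → gotuchiyprche.
Apply vowel harmony: gotuchiyprche → gotuchuyprcha.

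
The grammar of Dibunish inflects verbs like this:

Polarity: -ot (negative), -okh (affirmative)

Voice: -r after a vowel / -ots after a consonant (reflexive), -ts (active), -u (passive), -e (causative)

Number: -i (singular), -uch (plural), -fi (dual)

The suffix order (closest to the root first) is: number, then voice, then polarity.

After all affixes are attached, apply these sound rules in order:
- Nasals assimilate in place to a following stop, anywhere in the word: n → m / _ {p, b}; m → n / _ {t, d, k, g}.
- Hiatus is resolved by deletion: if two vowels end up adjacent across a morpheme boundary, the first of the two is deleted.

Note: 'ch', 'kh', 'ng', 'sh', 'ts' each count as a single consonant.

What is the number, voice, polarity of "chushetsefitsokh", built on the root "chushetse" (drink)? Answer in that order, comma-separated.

Segment: chushetse-fi-ts-okh.
number: -fi → dual.
voice: -ts → active.
polarity: -okh → affirmative.

dual, active, affirmative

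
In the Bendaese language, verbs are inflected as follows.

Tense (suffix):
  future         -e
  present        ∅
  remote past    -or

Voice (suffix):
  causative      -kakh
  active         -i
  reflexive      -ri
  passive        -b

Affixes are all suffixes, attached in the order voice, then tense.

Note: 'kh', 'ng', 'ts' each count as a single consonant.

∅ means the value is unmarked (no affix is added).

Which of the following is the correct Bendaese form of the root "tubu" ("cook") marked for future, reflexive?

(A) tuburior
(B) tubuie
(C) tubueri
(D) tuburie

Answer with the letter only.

D

Attach voice reflexive -ri → tuburi.
Attach tense future -e → tuburie.
So the correct form is tuburie, option (D).
(C) tubueri is wrong: it has the affixes in the wrong order.
(B) tubuie is wrong: it uses active instead of reflexive for voice.
(A) tuburior is wrong: it uses remote past instead of future for tense.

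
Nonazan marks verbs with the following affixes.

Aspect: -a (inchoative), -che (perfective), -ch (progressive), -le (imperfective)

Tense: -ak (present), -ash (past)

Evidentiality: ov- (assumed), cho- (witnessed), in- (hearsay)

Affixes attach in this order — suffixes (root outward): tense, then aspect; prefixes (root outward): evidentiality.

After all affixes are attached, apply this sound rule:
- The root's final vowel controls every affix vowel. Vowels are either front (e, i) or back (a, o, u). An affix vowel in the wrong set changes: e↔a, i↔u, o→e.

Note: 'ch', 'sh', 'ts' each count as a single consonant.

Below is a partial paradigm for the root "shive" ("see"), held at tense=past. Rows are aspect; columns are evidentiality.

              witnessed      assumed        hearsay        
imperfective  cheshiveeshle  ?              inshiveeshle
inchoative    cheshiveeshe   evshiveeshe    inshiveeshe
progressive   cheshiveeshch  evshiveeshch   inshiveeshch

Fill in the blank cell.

Attach evidentiality assumed ov- → ovshive.
Attach tense past -ash → ovshiveash.
Attach aspect imperfective -le → ovshiveashle.
Apply vowel harmony: ovshiveashle → evshiveeshle.

evshiveeshle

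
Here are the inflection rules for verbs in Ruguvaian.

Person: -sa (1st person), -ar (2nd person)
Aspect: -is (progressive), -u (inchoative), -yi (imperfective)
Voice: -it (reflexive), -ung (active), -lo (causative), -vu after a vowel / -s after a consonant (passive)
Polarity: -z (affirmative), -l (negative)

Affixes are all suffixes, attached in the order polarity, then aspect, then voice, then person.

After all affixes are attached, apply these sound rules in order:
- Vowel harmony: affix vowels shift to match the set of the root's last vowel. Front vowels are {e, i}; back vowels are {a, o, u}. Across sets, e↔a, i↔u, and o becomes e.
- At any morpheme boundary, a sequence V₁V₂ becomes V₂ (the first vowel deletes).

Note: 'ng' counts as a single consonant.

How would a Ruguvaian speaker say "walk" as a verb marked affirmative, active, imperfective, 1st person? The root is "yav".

yavzyungsa

Attach polarity affirmative -z → yavz.
Attach aspect imperfective -yi → yavzyi.
Attach voice active -ung → yavzyiung.
Attach person 1st person -sa → yavzyiungsa.
Apply vowel harmony: yavzyiungsa → yavzyuungsa.
Apply vowel deletion: yavzyuungsa → yavzyungsa.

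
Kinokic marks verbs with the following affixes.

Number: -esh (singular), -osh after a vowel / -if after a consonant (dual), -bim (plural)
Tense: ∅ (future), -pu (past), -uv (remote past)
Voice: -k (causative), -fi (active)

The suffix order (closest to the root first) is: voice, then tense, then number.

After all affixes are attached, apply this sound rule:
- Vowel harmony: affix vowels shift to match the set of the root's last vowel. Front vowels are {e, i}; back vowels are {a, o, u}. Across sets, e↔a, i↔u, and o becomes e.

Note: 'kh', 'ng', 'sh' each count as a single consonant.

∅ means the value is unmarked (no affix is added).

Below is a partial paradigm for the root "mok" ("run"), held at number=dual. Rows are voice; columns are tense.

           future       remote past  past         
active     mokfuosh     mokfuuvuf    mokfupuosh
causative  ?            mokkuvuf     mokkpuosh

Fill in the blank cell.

Attach voice causative -k → mokk.
tense = future: zero marking, form stays mokk.
Attach number dual -if (after consonant 'k') → mokkif.
Apply vowel harmony: mokkif → mokkuf.

mokkuf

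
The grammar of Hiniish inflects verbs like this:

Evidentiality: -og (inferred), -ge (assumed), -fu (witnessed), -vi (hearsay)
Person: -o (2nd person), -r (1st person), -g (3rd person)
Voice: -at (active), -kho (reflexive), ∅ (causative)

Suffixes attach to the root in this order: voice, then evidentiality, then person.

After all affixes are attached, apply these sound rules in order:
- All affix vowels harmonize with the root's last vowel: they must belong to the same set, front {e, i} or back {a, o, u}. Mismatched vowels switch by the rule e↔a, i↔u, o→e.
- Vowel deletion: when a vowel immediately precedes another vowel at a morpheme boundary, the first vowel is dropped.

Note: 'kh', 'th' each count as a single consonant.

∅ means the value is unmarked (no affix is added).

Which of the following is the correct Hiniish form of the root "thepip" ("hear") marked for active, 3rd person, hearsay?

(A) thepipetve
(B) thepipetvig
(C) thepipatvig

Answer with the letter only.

Attach voice active -at → thepipat.
Attach evidentiality hearsay -vi → thepipatvi.
Attach person 3rd person -g → thepipatvig.
Apply vowel harmony: thepipatvig → thepipetvig.
Vowel deletion: no change.
So the correct form is thepipetvig, option (B).
(C) thepipatvig is wrong: it fails to apply the sound rule(s).
(A) thepipetve is wrong: it uses 2nd person instead of 3rd person for person.

B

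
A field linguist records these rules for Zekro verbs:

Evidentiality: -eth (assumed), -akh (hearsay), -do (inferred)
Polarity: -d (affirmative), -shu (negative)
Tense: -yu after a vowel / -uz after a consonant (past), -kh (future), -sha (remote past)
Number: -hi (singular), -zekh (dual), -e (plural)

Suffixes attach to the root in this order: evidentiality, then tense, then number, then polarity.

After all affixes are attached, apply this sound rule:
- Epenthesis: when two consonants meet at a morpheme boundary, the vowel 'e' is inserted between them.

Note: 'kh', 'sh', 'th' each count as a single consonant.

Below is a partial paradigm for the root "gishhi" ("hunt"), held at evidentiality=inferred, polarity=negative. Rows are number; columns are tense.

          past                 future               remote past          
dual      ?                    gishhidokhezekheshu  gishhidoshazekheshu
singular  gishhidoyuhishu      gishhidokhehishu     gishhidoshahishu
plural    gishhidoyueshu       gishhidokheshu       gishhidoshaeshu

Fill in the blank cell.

Attach evidentiality inferred -do → gishhido.
Attach tense past -yu (after vowel 'o') → gishhidoyu.
Attach number dual -zekh → gishhidoyuzekh.
Attach polarity negative -shu → gishhidoyuzekhshu.
Apply epenthesis: gishhidoyuzekhshu → gishhidoyuzekheshu.

gishhidoyuzekheshu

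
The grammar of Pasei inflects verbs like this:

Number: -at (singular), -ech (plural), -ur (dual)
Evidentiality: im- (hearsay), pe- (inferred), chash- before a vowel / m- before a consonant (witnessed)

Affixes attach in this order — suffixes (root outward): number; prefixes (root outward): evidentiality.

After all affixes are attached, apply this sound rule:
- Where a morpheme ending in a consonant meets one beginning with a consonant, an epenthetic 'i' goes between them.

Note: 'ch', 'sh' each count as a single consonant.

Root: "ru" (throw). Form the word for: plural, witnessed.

Attach number plural -ech → ruech.
Attach evidentiality witnessed m- (before consonant 'r') → mruech.
Apply epenthesis: mruech → miruech.

miruech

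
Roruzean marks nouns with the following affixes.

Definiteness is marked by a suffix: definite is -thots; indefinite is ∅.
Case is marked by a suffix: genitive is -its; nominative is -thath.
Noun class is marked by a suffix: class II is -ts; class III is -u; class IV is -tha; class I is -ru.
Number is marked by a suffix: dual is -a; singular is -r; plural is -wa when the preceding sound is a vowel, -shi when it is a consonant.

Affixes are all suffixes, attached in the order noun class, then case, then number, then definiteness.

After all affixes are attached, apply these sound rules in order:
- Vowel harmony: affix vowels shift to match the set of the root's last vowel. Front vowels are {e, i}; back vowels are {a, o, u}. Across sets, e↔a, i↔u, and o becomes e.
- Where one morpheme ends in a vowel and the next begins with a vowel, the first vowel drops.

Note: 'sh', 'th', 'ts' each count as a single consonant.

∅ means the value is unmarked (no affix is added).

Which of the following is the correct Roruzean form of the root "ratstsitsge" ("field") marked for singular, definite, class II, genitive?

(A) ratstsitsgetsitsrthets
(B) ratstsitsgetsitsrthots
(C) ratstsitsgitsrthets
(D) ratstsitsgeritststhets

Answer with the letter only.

Attach noun class class II -ts → ratstsitsgets.
Attach case genitive -its → ratstsitsgetsits.
Attach number singular -r → ratstsitsgetsitsr.
Attach definiteness definite -thots → ratstsitsgetsitsrthots.
Apply vowel harmony: ratstsitsgetsitsrthots → ratstsitsgetsitsrthets.
Vowel deletion: no change.
So the correct form is ratstsitsgetsitsrthets, option (A).
(D) ratstsitsgeritststhets is wrong: it has the affixes in the wrong order.
(C) ratstsitsgitsrthets is wrong: it uses class III instead of class II for noun class.
(B) ratstsitsgetsitsrthots is wrong: it fails to apply the sound rule(s).

A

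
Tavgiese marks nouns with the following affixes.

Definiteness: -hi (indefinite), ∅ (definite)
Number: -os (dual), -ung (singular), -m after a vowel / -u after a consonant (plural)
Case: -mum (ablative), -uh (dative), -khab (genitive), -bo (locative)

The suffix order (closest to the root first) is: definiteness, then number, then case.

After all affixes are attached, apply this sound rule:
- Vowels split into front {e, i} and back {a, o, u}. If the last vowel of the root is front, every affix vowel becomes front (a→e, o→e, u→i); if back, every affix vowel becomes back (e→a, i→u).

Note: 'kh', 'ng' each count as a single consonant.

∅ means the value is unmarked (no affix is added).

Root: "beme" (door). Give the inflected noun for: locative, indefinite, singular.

Attach definiteness indefinite -hi → bemehi.
Attach number singular -ung → bemehiung.
Attach case locative -bo → bemehiungbo.
Apply vowel harmony: bemehiungbo → bemehiingbe.

bemehiingbe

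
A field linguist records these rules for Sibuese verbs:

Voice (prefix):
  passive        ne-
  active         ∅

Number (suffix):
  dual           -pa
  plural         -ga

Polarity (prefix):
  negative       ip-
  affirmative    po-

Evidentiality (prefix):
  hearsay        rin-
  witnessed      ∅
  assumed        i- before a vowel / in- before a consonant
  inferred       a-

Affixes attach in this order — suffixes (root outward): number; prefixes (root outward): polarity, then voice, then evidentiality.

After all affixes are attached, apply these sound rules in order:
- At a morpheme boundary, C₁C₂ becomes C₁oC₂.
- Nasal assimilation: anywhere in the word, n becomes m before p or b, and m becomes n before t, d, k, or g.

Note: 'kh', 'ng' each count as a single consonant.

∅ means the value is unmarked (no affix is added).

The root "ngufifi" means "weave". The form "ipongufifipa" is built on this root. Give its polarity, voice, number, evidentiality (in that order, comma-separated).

negative, active, dual, witnessed

Segment: ip-ngufifi-pa.
polarity: ip- → negative.
voice: ∅ → active.
number: -pa → dual.
evidentiality: ∅ → witnessed.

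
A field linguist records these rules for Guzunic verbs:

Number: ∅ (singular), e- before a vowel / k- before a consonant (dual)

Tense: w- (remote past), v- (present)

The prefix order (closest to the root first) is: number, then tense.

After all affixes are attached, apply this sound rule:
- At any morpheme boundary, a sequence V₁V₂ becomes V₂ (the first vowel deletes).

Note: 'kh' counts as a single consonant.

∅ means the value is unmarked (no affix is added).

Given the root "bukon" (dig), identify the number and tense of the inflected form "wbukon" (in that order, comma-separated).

Segment: w-bukon.
number: ∅ → singular.
tense: w- → remote past.

singular, remote past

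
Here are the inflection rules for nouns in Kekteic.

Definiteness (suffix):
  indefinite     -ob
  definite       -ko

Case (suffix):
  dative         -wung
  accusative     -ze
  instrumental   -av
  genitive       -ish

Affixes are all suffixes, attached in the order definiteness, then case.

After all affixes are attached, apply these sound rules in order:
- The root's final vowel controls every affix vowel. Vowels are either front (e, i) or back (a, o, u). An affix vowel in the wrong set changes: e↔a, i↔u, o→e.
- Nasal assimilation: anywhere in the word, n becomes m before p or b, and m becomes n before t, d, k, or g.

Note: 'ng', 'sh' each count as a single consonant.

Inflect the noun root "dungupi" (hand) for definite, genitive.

dungupikeish

Attach definiteness definite -ko → dungupiko.
Attach case genitive -ish → dungupikoish.
Apply vowel harmony: dungupikoish → dungupikeish.
Nasal assimilation: no change.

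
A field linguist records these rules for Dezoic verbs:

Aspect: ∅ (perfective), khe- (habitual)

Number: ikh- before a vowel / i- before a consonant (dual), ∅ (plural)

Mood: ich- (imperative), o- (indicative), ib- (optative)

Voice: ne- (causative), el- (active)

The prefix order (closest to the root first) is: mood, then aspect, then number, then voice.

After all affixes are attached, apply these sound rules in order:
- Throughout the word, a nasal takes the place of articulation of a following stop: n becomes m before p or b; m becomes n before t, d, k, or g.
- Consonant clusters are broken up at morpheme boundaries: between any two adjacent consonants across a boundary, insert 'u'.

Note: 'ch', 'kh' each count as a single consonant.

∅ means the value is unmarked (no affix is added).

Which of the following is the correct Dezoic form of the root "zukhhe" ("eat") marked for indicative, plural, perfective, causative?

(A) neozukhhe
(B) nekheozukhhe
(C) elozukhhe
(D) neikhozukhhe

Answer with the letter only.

A

Attach mood indicative o- → ozukhhe.
aspect = perfective: zero marking, form stays ozukhhe.
number = plural: zero marking, form stays ozukhhe.
Attach voice causative ne- → neozukhhe.
Nasal assimilation: no change.
Epenthesis: no change.
So the correct form is neozukhhe, option (A).
(C) elozukhhe is wrong: it uses active instead of causative for voice.
(D) neikhozukhhe is wrong: it uses dual instead of plural for number.
(B) nekheozukhhe is wrong: it uses habitual instead of perfective for aspect.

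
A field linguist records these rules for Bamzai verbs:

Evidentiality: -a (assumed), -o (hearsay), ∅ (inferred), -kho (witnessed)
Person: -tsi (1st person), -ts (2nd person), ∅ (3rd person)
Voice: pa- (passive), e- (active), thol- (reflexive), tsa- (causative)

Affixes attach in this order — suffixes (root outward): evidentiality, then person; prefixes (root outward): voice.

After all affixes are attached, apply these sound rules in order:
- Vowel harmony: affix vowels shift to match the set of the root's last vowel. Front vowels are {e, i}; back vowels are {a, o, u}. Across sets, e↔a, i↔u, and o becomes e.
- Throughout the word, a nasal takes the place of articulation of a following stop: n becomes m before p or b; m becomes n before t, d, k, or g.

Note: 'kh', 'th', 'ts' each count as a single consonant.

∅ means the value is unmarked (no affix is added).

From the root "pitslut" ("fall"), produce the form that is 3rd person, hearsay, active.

apitsluto

Attach evidentiality hearsay -o → pitsluto.
Attach voice active e- → epitsluto.
person = 3rd person: zero marking, form stays epitsluto.
Apply vowel harmony: epitsluto → apitsluto.
Nasal assimilation: no change.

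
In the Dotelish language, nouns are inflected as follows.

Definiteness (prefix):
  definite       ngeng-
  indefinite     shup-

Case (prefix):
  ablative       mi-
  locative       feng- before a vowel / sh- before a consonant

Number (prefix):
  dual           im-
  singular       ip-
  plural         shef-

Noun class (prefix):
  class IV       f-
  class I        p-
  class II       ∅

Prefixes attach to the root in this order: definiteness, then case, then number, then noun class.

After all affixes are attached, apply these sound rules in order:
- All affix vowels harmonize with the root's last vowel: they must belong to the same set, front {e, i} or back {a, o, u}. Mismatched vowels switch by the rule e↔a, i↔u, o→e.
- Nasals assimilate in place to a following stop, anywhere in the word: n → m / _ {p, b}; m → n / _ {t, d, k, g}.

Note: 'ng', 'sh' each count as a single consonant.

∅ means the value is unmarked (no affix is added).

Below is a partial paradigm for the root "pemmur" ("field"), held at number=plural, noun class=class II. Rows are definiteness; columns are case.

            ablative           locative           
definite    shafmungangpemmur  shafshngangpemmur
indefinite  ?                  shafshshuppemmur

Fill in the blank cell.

Attach definiteness indefinite shup- → shuppemmur.
Attach case ablative mi- → mishuppemmur.
Attach number plural shef- → shefmishuppemmur.
noun class = class II: zero marking, form stays shefmishuppemmur.
Apply vowel harmony: shefmishuppemmur → shafmushuppemmur.
Nasal assimilation: no change.

shafmushuppemmur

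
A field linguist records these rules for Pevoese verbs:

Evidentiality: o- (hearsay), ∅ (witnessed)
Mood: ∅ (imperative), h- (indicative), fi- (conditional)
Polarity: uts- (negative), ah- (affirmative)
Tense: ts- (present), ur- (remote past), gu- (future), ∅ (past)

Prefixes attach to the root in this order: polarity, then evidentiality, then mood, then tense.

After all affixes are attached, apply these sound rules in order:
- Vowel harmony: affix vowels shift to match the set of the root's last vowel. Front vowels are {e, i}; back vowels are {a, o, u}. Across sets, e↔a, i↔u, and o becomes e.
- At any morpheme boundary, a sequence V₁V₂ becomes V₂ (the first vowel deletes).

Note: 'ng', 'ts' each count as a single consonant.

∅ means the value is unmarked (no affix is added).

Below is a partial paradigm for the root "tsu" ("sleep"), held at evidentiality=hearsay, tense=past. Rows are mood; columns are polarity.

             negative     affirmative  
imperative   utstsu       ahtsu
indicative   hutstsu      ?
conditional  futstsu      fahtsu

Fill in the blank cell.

hahtsu

Attach polarity affirmative ah- → ahtsu.
Attach evidentiality hearsay o- → oahtsu.
Attach mood indicative h- → hoahtsu.
tense = past: zero marking, form stays hoahtsu.
Vowel harmony: no change.
Apply vowel deletion: hoahtsu → hahtsu.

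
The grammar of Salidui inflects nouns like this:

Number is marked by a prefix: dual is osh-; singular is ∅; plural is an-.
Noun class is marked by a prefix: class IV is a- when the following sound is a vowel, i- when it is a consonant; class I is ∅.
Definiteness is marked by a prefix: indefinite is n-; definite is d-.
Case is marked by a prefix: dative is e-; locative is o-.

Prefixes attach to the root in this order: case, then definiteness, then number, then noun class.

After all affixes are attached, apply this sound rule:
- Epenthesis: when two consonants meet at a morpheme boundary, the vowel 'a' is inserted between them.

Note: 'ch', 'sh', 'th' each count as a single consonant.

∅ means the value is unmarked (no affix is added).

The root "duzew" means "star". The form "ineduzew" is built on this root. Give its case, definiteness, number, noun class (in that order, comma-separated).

Segment: i-n-e-duzew.
case: e- → dative.
definiteness: n- → indefinite.
number: ∅ → singular.
noun class: a/i- → class IV.

dative, indefinite, singular, class IV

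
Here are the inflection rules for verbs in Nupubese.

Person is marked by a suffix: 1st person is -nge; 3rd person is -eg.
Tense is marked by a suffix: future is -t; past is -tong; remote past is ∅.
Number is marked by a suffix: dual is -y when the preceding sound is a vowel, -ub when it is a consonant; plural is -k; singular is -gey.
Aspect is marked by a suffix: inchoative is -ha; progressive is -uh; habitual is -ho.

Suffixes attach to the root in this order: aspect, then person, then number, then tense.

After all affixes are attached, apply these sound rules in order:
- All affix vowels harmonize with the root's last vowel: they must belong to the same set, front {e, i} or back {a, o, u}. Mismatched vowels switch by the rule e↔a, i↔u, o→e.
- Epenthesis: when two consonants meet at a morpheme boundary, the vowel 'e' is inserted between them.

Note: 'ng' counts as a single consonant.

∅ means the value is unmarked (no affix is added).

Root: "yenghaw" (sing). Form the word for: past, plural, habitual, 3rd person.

Attach aspect habitual -ho → yenghawho.
Attach person 3rd person -eg → yenghawhoeg.
Attach number plural -k → yenghawhoegk.
Attach tense past -tong → yenghawhoegktong.
Apply vowel harmony: yenghawhoegktong → yenghawhoagktong.
Apply epenthesis: yenghawhoagktong → yenghawehoageketong.

yenghawehoageketong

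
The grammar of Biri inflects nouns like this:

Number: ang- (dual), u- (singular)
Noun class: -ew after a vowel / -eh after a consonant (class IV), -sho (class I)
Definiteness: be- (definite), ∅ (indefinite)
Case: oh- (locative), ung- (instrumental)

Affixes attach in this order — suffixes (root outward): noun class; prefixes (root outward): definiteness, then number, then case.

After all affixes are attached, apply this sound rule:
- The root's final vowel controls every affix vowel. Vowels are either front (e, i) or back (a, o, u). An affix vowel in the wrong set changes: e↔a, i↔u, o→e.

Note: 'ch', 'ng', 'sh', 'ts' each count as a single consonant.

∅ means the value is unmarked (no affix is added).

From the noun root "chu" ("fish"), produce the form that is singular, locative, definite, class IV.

ohubachuaw

Attach noun class class IV -ew (after vowel 'u') → chuew.
Attach definiteness definite be- → bechuew.
Attach number singular u- → ubechuew.
Attach case locative oh- → ohubechuew.
Apply vowel harmony: ohubechuew → ohubachuaw.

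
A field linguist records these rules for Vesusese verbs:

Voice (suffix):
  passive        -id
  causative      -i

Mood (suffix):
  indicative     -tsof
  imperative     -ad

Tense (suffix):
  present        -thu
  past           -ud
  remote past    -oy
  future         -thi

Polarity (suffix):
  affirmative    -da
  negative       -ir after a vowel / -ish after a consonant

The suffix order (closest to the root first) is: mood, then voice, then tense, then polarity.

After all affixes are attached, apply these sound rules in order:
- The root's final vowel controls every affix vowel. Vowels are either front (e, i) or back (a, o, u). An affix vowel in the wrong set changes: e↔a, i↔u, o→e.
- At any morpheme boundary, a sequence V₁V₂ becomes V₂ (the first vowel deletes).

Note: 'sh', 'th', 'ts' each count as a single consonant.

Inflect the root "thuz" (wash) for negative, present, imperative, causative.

Attach mood imperative -ad → thuzad.
Attach voice causative -i → thuzadi.
Attach tense present -thu → thuzadithu.
Attach polarity negative -ir (after vowel 'u') → thuzadithuir.
Apply vowel harmony: thuzadithuir → thuzaduthuur.
Apply vowel deletion: thuzaduthuur → thuzaduthur.

thuzaduthur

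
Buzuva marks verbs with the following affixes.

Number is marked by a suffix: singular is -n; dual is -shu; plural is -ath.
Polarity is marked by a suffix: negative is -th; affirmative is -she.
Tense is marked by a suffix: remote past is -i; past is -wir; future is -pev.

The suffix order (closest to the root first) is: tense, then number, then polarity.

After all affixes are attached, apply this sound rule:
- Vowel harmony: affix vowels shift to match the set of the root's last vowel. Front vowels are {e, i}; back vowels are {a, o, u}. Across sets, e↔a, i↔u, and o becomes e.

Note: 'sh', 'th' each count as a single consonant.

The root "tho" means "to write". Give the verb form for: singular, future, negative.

thopavnth

Attach tense future -pev → thopev.
Attach number singular -n → thopevn.
Attach polarity negative -th → thopevnth.
Apply vowel harmony: thopevnth → thopavnth.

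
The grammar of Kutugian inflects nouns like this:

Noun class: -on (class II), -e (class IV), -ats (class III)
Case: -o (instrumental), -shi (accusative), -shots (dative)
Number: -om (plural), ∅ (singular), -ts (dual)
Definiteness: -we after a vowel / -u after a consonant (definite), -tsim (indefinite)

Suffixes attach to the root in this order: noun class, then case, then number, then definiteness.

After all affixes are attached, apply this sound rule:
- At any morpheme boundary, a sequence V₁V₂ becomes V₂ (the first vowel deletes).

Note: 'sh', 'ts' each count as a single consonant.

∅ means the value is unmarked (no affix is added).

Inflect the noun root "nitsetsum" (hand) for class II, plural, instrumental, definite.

Attach noun class class II -on → nitsetsumon.
Attach case instrumental -o → nitsetsumono.
Attach number plural -om → nitsetsumonoom.
Attach definiteness definite -u (after consonant 'm') → nitsetsumonoomu.
Apply vowel deletion: nitsetsumonoomu → nitsetsumonomu.

nitsetsumonomu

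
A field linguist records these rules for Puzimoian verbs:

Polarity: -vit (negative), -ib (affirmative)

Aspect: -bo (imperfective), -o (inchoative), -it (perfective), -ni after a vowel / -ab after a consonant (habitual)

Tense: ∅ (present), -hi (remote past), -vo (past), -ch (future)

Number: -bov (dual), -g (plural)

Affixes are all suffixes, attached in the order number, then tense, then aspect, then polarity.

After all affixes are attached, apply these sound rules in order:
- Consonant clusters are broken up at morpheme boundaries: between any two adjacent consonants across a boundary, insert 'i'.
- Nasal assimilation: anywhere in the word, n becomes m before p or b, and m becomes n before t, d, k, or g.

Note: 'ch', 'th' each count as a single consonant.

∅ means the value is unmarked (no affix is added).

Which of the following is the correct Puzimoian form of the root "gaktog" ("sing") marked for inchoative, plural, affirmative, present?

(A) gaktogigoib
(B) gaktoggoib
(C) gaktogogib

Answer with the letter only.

A

Attach number plural -g → gaktogg.
tense = present: zero marking, form stays gaktogg.
Attach aspect inchoative -o → gaktoggo.
Attach polarity affirmative -ib → gaktoggoib.
Apply epenthesis: gaktoggoib → gaktogigoib.
Nasal assimilation: no change.
So the correct form is gaktogigoib, option (A).
(B) gaktoggoib is wrong: it fails to apply the sound rule(s).
(C) gaktogogib is wrong: it has the affixes in the wrong order.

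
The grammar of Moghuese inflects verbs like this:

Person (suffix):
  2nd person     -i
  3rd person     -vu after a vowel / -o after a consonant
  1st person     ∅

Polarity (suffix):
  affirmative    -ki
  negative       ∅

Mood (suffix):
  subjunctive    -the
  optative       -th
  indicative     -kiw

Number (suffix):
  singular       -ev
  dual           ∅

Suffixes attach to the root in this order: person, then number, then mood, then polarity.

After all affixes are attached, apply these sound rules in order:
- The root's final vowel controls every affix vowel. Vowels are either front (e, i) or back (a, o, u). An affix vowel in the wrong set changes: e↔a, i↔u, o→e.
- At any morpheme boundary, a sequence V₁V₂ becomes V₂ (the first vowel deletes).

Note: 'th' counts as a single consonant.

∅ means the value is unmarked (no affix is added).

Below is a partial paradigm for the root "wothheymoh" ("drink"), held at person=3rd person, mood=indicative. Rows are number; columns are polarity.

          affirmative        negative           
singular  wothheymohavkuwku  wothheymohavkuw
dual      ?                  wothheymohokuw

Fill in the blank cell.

Attach person 3rd person -o (after consonant 'h') → wothheymoho.
number = dual: zero marking, form stays wothheymoho.
Attach mood indicative -kiw → wothheymohokiw.
Attach polarity affirmative -ki → wothheymohokiwki.
Apply vowel harmony: wothheymohokiwki → wothheymohokuwku.
Vowel deletion: no change.

wothheymohokuwku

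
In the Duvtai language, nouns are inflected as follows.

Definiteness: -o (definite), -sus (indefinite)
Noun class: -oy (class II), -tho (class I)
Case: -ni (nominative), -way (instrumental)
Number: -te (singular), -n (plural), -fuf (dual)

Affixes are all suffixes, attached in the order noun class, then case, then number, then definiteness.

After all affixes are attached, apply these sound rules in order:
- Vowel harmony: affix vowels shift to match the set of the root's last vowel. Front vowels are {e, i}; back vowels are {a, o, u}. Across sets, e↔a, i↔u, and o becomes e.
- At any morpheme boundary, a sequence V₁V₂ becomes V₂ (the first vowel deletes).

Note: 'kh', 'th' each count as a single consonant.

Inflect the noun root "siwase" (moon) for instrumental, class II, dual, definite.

Attach noun class class II -oy → siwaseoy.
Attach case instrumental -way → siwaseoyway.
Attach number dual -fuf → siwaseoywayfuf.
Attach definiteness definite -o → siwaseoywayfufo.
Apply vowel harmony: siwaseoywayfufo → siwaseeyweyfife.
Apply vowel deletion: siwaseeyweyfife → siwaseyweyfife.

siwaseyweyfife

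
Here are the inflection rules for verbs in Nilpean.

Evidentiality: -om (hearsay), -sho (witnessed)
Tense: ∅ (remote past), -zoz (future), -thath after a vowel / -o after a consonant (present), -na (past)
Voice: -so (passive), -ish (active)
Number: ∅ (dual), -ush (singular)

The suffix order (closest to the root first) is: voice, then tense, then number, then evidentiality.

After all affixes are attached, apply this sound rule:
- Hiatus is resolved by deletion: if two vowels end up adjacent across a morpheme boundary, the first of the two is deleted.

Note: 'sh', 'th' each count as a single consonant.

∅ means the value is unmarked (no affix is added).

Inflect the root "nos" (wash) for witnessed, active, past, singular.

Attach voice active -ish → nosish.
Attach tense past -na → nosishna.
Attach number singular -ush → nosishnaush.
Attach evidentiality witnessed -sho → nosishnaushsho.
Apply vowel deletion: nosishnaushsho → nosishnushsho.

nosishnushsho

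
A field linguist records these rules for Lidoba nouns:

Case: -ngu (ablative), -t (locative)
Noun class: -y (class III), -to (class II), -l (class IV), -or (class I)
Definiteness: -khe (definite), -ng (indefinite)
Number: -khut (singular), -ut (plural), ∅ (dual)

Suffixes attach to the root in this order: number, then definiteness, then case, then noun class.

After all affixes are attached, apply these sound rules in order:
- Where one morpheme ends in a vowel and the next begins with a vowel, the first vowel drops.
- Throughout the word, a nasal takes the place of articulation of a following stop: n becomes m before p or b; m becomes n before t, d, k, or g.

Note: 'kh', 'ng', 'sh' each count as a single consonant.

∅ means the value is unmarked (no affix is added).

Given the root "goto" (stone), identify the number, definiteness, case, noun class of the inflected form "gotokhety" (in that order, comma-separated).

dual, definite, locative, class III

Segment: goto-khe-t-y.
number: ∅ → dual.
definiteness: -khe → definite.
case: -t → locative.
noun class: -y → class III.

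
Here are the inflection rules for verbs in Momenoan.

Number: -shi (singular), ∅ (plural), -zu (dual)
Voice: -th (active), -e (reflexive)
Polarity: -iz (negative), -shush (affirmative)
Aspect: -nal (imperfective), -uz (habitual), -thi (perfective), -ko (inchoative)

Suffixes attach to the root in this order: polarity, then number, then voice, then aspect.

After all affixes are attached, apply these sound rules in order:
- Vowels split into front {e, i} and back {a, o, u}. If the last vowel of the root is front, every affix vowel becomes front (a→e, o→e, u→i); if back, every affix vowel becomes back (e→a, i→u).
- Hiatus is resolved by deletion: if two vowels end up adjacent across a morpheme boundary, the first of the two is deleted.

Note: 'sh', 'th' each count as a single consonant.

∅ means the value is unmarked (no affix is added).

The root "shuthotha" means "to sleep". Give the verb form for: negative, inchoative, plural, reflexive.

shuthothuzako

Attach polarity negative -iz → shuthothaiz.
number = plural: zero marking, form stays shuthothaiz.
Attach voice reflexive -e → shuthothaize.
Attach aspect inchoative -ko → shuthothaizeko.
Apply vowel harmony: shuthothaizeko → shuthothauzako.
Apply vowel deletion: shuthothauzako → shuthothuzako.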